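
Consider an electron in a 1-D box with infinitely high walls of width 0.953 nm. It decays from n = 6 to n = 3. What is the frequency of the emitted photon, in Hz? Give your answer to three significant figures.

f = 2.70×10^15 Hz

E_1 = h²/(8m_eL²) = 6.634×10^-20 J and ΔE = (6² − 3²)E_1 = 1.791×10^-18 J.
f = ΔE/h = 1.791×10^-18/6.626×10^-34 = 2.70×10^15 Hz.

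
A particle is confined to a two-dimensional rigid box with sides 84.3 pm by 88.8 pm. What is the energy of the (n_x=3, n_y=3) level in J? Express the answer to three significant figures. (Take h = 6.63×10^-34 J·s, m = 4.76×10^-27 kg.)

For a 2D rectangular well E = (h²/8m)·Σ n_i²/L_i² = (6.63×10^-34)²/(8·4.76×10^-27) · [3²/(84.3 pm)² + 3²/(88.8 pm)²].
Evaluating gives E = 2.78×10^-20 J.

E = 2.78×10^-20 J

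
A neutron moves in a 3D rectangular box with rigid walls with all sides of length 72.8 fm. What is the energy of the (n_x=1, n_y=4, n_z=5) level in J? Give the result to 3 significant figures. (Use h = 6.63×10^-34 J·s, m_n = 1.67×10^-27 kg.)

E = 2.61×10^-13 J

For a 3D rectangular well E = (h²/8m_n)·Σ n_i²/L_i² = (6.63×10^-34)²/(8·1.67×10^-27) · [1²/(72.8 fm)² + 4²/(72.8 fm)² + 5²/(72.8 fm)²].
Evaluating gives E = 2.61×10^-13 J.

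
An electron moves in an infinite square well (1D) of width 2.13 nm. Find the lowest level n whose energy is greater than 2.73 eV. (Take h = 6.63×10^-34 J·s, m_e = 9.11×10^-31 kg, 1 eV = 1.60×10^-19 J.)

n = 6

E_1 = h²/(8m_eL²) = 1.329×10^-20 J = 0.08306 eV.
Need n² > 2.73/0.08306 = 32.87, i.e. n > 5.733.
The smallest integer satisfying this is n = 6.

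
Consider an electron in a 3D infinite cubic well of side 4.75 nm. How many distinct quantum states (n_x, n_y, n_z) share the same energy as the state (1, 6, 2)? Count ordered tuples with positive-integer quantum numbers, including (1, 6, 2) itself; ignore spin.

The level has n_x² + n_y² + n_z² = 41. The ordered positive-integer solutions are (1, 2, 6), (1, 6, 2), (2, 1, 6), (2, 6, 1), (3, 4, 4), (4, 3, 4), (4, 4, 3), (6, 1, 2), (6, 2, 1).
That gives 9 states.

degeneracy = 9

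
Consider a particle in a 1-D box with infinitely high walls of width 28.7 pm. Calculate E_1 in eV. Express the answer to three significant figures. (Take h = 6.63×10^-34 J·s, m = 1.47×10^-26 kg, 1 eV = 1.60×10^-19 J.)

For an infinite well E_n = n²h²/(8mL²), so E_1 = h²/(8mL²) = (6.63×10^-34)²/(8·1.47×10^-26·(2.87×10^-11 m)²) = 4.538×10^-21 J.
Converting, E_1 = 4.538×10^-21 J / (1.60×10^-19 J/eV) = 0.0284 eV.

E_1 = 0.0284 eV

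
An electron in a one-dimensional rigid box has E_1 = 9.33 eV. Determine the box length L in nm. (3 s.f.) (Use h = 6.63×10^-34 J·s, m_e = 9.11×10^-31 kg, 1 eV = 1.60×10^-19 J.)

From E_n = n²h²/(8m_eL²), L = n·h/√(8m_eE_n).
E_1 = 9.33 eV = 1.493×10^-18 J, so L = 1·6.63×10^-34/√(8·9.11×10^-31·1.493×10^-18) = 2.01×10^-10 m = 0.201 nm.

L = 0.201 nm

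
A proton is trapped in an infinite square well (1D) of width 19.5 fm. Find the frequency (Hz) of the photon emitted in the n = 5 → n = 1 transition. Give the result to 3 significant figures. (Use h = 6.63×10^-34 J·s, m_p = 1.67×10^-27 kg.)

f = 3.13×10^21 Hz

E_1 = h²/(8m_pL²) = 8.653×10^-14 J and ΔE = (5² − 1²)E_1 = 2.077×10^-12 J.
f = ΔE/h = 2.077×10^-12/6.63×10^-34 = 3.13×10^21 Hz.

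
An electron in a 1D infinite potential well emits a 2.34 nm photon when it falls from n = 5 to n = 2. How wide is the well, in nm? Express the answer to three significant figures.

L = 0.122 nm

The photon carries ΔE = hc/λ = 6.626×10^-34·2.998×10^8/2.34×10^-9 m = 8.489×10^-17 J.
Since ΔE = (5² − 2²)E_1, E_1 = 4.042×10^-18 J, and L = h/√(8m_eE_1) = 1.22×10^-10 m = 0.122 nm.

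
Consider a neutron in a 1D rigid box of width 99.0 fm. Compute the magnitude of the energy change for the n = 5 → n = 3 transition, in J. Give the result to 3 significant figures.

E_1 = h²/(8m_nL²) = 3.343×10^-15 J.
|ΔE| = |5² − 3²|·E_1 = 16·3.343×10^-15 J = 5.35×10^-14 J.

|ΔE| = 5.35×10^-14 J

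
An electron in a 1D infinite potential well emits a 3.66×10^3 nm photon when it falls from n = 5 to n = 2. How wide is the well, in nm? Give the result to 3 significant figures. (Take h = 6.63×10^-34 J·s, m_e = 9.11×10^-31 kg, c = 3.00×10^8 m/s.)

The photon carries ΔE = hc/λ = 6.63×10^-34·3.00×10^8/3.66×10^-6 m = 5.434×10^-20 J.
Since ΔE = (5² − 2²)E_1, E_1 = 2.588×10^-21 J, and L = h/√(8m_eE_1) = 4.83×10^-9 m = 4.83 nm.

L = 4.83 nm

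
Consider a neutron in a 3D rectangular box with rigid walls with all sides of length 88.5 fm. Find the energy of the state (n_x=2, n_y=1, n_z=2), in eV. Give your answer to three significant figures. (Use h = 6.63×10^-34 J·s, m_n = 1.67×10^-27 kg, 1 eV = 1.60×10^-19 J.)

E = 2.36×10^5 eV

For a 3D rectangular well E = (h²/8m_n)·Σ n_i²/L_i² = (6.63×10^-34)²/(8·1.67×10^-27) · [2²/(88.5 fm)² + 1²/(88.5 fm)² + 2²/(88.5 fm)²].
Evaluating gives E = 3.781×10^-14 J = 2.36×10^5 eV.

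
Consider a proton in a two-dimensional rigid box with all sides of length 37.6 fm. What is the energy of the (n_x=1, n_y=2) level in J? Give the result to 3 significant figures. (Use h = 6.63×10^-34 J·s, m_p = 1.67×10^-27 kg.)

For a 2D rectangular well E = (h²/8m_p)·Σ n_i²/L_i² = (6.63×10^-34)²/(8·1.67×10^-27) · [1²/(37.6 fm)² + 2²/(37.6 fm)²].
Evaluating gives E = 1.16×10^-13 J.

E = 1.16×10^-13 J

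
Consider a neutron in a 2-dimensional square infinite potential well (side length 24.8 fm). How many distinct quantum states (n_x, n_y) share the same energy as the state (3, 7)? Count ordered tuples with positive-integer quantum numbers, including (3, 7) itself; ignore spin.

degeneracy = 2

The level has n_x² + n_y² = 58. The ordered positive-integer solutions are (3, 7), (7, 3).
That gives 2 states.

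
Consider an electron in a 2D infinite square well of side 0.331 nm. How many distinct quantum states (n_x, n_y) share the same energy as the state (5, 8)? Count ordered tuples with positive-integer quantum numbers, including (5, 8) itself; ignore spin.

degeneracy = 2

The level has n_x² + n_y² = 89. The ordered positive-integer solutions are (5, 8), (8, 5).
That gives 2 states.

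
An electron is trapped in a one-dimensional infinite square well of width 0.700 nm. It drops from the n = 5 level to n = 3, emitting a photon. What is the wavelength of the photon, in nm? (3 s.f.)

E_1 = h²/(8m_eL²) = 1.230×10^-19 J, so ΔE = (5² − 3²)E_1 = 1.968×10^-18 J.
λ = hc/ΔE = (6.626×10^-34·2.998×10^8)/1.968×10^-18 = 1.01×10^-7 m = 101 nm.

λ = 101 nm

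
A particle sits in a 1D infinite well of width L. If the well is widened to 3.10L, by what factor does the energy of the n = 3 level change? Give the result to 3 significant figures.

0.104

E_n ∝ 1/L², so the energy scales by 1/3.10² = 0.104.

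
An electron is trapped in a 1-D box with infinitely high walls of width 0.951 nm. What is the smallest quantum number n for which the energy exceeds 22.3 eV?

E_1 = h²/(8m_eL²) = 6.662×10^-20 J = 0.4159 eV.
Need n² > 22.3/0.4159 = 53.62, i.e. n > 7.323.
The smallest integer satisfying this is n = 8.

n = 8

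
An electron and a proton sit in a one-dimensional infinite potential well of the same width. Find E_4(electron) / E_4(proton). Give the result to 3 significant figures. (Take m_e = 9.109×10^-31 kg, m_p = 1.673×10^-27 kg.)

1.84×10^3

E_n ∝ 1/m at fixed n and L, so the ratio is m_p/m_e = 1.673×10^-27/9.109×10^-31 = 1.84×10^3.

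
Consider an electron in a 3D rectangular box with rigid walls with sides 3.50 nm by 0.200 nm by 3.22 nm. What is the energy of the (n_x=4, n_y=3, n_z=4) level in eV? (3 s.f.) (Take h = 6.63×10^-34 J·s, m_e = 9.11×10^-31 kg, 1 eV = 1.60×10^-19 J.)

For a 3D rectangular well E = (h²/8m_e)·Σ n_i²/L_i² = (6.63×10^-34)²/(8·9.11×10^-31) · [4²/(3.50 nm)² + 3²/(0.200 nm)² + 4²/(3.22 nm)²].
Evaluating gives E = 1.374×10^-17 J = 85.9 eV.

E = 85.9 eV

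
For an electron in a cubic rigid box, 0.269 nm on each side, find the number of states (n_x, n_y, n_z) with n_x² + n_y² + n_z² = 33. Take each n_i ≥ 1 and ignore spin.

degeneracy = 6

The level has n_x² + n_y² + n_z² = 33. The ordered positive-integer solutions are (1, 4, 4), (2, 2, 5), (2, 5, 2), (4, 1, 4), (4, 4, 1), (5, 2, 2).
That gives 6 states.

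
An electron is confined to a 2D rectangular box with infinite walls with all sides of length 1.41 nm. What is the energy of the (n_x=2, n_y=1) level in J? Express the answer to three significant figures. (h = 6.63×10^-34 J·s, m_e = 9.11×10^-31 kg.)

E = 1.52×10^-19 J

For a 2D rectangular well E = (h²/8m_e)·Σ n_i²/L_i² = (6.63×10^-34)²/(8·9.11×10^-31) · [2²/(1.41 nm)² + 1²/(1.41 nm)²].
Evaluating gives E = 1.52×10^-19 J.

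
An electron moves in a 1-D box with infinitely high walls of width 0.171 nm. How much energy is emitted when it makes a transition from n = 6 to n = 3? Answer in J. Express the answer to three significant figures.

E_1 = h²/(8m_eL²) = 2.060×10^-18 J.
|ΔE| = |6² − 3²|·E_1 = 27·2.060×10^-18 J = 5.56×10^-17 J.

|ΔE| = 5.56×10^-17 J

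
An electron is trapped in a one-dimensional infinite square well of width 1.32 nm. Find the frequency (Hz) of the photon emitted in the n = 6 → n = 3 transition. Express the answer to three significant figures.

f = 1.41×10^15 Hz

E_1 = h²/(8m_eL²) = 3.458×10^-20 J and ΔE = (6² − 3²)E_1 = 9.337×10^-19 J.
f = ΔE/h = 9.337×10^-19/6.626×10^-34 = 1.41×10^15 Hz.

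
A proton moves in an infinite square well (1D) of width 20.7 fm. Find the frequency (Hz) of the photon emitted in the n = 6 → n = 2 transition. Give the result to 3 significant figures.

E_1 = h²/(8m_pL²) = 7.656×10^-14 J and ΔE = (6² − 2²)E_1 = 2.450×10^-12 J.
f = ΔE/h = 2.450×10^-12/6.626×10^-34 = 3.70×10^21 Hz.

f = 3.70×10^21 Hz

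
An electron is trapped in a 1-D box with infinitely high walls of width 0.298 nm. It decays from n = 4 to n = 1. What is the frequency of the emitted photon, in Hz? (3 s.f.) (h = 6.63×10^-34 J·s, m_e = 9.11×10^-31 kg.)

E_1 = h²/(8m_eL²) = 6.792×10^-19 J and ΔE = (4² − 1²)E_1 = 1.019×10^-17 J.
f = ΔE/h = 1.019×10^-17/6.63×10^-34 = 1.54×10^16 Hz.

f = 1.54×10^16 Hz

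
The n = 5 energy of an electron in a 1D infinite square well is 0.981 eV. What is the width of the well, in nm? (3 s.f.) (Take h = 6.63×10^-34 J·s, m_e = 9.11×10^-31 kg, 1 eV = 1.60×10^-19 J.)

L = 3.10 nm

From E_n = n²h²/(8m_eL²), L = n·h/√(8m_eE_n).
E_5 = 0.981 eV = 1.570×10^-19 J, so L = 5·6.63×10^-34/√(8·9.11×10^-31·1.570×10^-19) = 3.10×10^-9 m = 3.10 nm.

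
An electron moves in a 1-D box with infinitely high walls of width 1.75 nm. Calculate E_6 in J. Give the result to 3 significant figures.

E_6 = 7.08×10^-19 J

For an infinite well E_n = n²h²/(8m_eL²), so E_1 = h²/(8m_eL²) = (6.626×10^-34)²/(8·9.109×10^-31·(1.75×10^-9 m)²) = 1.967×10^-20 J.
Then E_6 = 6²·E_1 = 36·1.967×10^-20 J = 7.08×10^-19 J.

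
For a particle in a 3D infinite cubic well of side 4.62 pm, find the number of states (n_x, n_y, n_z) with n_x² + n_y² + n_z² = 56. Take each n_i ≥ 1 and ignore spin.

degeneracy = 6

The level has n_x² + n_y² + n_z² = 56. The ordered positive-integer solutions are (2, 4, 6), (2, 6, 4), (4, 2, 6), (4, 6, 2), (6, 2, 4), (6, 4, 2).
That gives 6 states.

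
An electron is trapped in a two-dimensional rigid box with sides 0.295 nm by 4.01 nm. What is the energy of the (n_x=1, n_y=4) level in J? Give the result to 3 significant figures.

E = 7.52×10^-19 J

For a 2D rectangular well E = (h²/8m_e)·Σ n_i²/L_i² = (6.626×10^-34)²/(8·9.109×10^-31) · [1²/(0.295 nm)² + 4²/(4.01 nm)²].
Evaluating gives E = 7.52×10^-19 J.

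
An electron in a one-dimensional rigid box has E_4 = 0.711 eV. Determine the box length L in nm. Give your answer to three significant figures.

From E_n = n²h²/(8m_eL²), L = n·h/√(8m_eE_n).
E_4 = 0.711 eV = 1.139×10^-19 J, so L = 4·6.626×10^-34/√(8·9.109×10^-31·1.139×10^-19) = 2.91×10^-9 m = 2.91 nm.

L = 2.91 nm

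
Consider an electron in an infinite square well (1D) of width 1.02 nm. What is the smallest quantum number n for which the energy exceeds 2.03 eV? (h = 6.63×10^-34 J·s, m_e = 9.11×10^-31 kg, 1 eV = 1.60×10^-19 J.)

n = 3

E_1 = h²/(8m_eL²) = 5.797×10^-20 J = 0.3623 eV.
Need n² > 2.03/0.3623 = 5.603, i.e. n > 2.367.
The smallest integer satisfying this is n = 3.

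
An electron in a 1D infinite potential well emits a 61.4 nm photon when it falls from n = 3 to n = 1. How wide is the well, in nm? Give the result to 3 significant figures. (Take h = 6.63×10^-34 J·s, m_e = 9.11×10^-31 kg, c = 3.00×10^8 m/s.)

The photon carries ΔE = hc/λ = 6.63×10^-34·3.00×10^8/6.14×10^-8 m = 3.239×10^-18 J.
Since ΔE = (3² − 1²)E_1, E_1 = 4.049×10^-19 J, and L = h/√(8m_eE_1) = 3.86×10^-10 m = 0.386 nm.

L = 0.386 nm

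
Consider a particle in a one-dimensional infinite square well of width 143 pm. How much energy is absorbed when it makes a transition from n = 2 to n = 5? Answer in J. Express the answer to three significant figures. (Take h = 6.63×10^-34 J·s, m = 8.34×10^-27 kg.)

E_1 = h²/(8mL²) = 3.222×10^-22 J.
|ΔE| = |2² − 5²|·E_1 = 21·3.222×10^-22 J = 6.77×10^-21 J.

|ΔE| = 6.77×10^-21 J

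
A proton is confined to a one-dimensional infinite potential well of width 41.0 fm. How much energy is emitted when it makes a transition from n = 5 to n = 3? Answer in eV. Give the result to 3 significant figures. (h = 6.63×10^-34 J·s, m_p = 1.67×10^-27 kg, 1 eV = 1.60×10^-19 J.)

|ΔE| = 1.96×10^6 eV

E_1 = h²/(8m_pL²) = 1.957×10^-14 J.
|ΔE| = |5² − 3²|·E_1 = 16·1.957×10^-14 J = 3.131×10^-13 J = 1.96×10^6 eV.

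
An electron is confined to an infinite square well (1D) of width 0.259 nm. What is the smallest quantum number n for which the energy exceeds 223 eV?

E_1 = h²/(8m_eL²) = 8.981×10^-19 J = 5.606 eV.
Need n² > 223/5.606 = 39.78, i.e. n > 6.307.
The smallest integer satisfying this is n = 7.

n = 7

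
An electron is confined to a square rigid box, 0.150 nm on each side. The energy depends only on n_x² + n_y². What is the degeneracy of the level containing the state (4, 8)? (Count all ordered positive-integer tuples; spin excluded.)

The level has n_x² + n_y² = 80. The ordered positive-integer solutions are (4, 8), (8, 4).
That gives 2 states.

degeneracy = 2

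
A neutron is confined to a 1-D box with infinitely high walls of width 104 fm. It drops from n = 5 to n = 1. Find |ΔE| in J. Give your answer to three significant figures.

|ΔE| = 7.27×10^-14 J

E_1 = h²/(8m_nL²) = 3.029×10^-15 J.
|ΔE| = |5² − 1²|·E_1 = 24·3.029×10^-15 J = 7.27×10^-14 J.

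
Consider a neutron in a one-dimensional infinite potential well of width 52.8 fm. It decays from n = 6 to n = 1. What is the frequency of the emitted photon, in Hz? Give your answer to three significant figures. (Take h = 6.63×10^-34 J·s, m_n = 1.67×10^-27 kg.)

E_1 = h²/(8m_nL²) = 1.180×10^-14 J and ΔE = (6² − 1²)E_1 = 4.130×10^-13 J.
f = ΔE/h = 4.130×10^-13/6.63×10^-34 = 6.23×10^20 Hz.

f = 6.23×10^20 Hz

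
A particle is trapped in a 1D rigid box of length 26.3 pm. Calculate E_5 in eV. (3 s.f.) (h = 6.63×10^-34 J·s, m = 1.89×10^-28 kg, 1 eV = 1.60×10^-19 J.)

E_5 = 65.7 eV

For an infinite well E_n = n²h²/(8mL²), so E_1 = h²/(8mL²) = (6.63×10^-34)²/(8·1.89×10^-28·(2.63×10^-11 m)²) = 4.203×10^-19 J.
Then E_5 = 5²·E_1 = 25·4.203×10^-19 J = 1.051×10^-17 J.
Converting, E_5 = 1.051×10^-17 J / (1.60×10^-19 J/eV) = 65.7 eV.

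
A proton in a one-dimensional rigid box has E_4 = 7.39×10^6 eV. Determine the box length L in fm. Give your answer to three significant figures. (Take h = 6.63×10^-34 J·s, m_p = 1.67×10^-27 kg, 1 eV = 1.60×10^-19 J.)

From E_n = n²h²/(8m_pL²), L = n·h/√(8m_pE_n).
E_4 = 7.39×10^6 eV = 1.182×10^-12 J, so L = 4·6.63×10^-34/√(8·1.67×10^-27·1.182×10^-12) = 2.11×10^-14 m = 21.1 fm.

L = 21.1 fm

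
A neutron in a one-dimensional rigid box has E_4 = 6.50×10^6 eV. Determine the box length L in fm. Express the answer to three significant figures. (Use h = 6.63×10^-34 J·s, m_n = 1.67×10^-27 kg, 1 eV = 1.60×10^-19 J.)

L = 22.5 fm

From E_n = n²h²/(8m_nL²), L = n·h/√(8m_nE_n).
E_4 = 6.50×10^6 eV = 1.040×10^-12 J, so L = 4·6.63×10^-34/√(8·1.67×10^-27·1.040×10^-12) = 2.25×10^-14 m = 22.5 fm.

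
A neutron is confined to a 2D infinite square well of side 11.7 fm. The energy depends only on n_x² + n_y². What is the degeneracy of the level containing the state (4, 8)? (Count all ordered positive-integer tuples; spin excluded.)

The level has n_x² + n_y² = 80. The ordered positive-integer solutions are (4, 8), (8, 4).
That gives 2 states.

degeneracy = 2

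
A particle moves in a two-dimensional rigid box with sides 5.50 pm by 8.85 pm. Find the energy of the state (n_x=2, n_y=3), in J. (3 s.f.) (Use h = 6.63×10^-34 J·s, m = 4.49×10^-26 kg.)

For a 2D rectangular well E = (h²/8m)·Σ n_i²/L_i² = (6.63×10^-34)²/(8·4.49×10^-26) · [2²/(5.50 pm)² + 3²/(8.85 pm)²].
Evaluating gives E = 3.02×10^-19 J.

E = 3.02×10^-19 J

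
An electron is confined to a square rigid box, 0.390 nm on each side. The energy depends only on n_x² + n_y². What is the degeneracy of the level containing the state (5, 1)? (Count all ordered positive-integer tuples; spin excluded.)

degeneracy = 2

The level has n_x² + n_y² = 26. The ordered positive-integer solutions are (1, 5), (5, 1).
That gives 2 states.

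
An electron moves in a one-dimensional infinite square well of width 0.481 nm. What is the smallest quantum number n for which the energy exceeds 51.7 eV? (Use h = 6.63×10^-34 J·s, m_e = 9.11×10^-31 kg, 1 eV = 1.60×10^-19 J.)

E_1 = h²/(8m_eL²) = 2.607×10^-19 J = 1.629 eV.
Need n² > 51.7/1.629 = 31.74, i.e. n > 5.634.
The smallest integer satisfying this is n = 6.

n = 6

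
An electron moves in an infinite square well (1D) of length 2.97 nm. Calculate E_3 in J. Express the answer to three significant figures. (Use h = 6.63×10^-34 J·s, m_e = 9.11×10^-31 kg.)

For an infinite well E_n = n²h²/(8m_eL²), so E_1 = h²/(8m_eL²) = (6.63×10^-34)²/(8·9.11×10^-31·(2.97×10^-9 m)²) = 6.838×10^-21 J.
Then E_3 = 3²·E_1 = 9·6.838×10^-21 J = 6.15×10^-20 J.

E_3 = 6.15×10^-20 J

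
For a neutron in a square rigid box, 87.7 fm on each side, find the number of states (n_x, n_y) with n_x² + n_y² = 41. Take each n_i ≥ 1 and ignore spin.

degeneracy = 2

The level has n_x² + n_y² = 41. The ordered positive-integer solutions are (4, 5), (5, 4).
That gives 2 states.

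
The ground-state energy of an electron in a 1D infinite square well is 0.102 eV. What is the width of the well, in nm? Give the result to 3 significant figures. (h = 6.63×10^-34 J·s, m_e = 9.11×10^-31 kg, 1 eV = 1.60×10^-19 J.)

L = 1.92 nm

From E_n = n²h²/(8m_eL²), L = n·h/√(8m_eE_n).
E_1 = 0.102 eV = 1.632×10^-20 J, so L = 1·6.63×10^-34/√(8·9.11×10^-31·1.632×10^-20) = 1.92×10^-9 m = 1.92 nm.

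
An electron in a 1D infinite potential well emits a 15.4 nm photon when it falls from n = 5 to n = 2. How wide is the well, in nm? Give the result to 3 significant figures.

L = 0.313 nm

The photon carries ΔE = hc/λ = 6.626×10^-34·2.998×10^8/1.54×10^-8 m = 1.290×10^-17 J.
Since ΔE = (5² − 2²)E_1, E_1 = 6.143×10^-19 J, and L = h/√(8m_eE_1) = 3.13×10^-10 m = 0.313 nm.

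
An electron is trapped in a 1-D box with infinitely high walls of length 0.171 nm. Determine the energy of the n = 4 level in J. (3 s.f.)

For an infinite well E_n = n²h²/(8m_eL²), so E_1 = h²/(8m_eL²) = (6.626×10^-34)²/(8·9.109×10^-31·(1.71×10^-10 m)²) = 2.060×10^-18 J.
Then E_4 = 4²·E_1 = 16·2.060×10^-18 J = 3.30×10^-17 J.

E_4 = 3.30×10^-17 J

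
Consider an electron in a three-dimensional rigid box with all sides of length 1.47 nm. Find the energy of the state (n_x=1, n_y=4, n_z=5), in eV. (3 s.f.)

For a 3D rectangular well E = (h²/8m_e)·Σ n_i²/L_i² = (6.626×10^-34)²/(8·9.109×10^-31) · [1²/(1.47 nm)² + 4²/(1.47 nm)² + 5²/(1.47 nm)²].
Evaluating gives E = 1.171×10^-18 J = 7.31 eV.

E = 7.31 eV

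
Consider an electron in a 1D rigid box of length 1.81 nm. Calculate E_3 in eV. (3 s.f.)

E_3 = 1.03 eV

For an infinite well E_n = n²h²/(8m_eL²), so E_1 = h²/(8m_eL²) = (6.626×10^-34)²/(8·9.109×10^-31·(1.81×10^-9 m)²) = 1.839×10^-20 J.
Then E_3 = 3²·E_1 = 9·1.839×10^-20 J = 1.655×10^-19 J.
Converting, E_3 = 1.655×10^-19 J / (1.602×10^-19 J/eV) = 1.03 eV.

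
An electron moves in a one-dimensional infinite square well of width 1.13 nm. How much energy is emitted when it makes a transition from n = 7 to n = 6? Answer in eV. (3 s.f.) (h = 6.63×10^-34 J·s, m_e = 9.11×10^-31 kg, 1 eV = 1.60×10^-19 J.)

E_1 = h²/(8m_eL²) = 4.723×10^-20 J.
|ΔE| = |7² − 6²|·E_1 = 13·4.723×10^-20 J = 6.140×10^-19 J = 3.84 eV.

|ΔE| = 3.84 eV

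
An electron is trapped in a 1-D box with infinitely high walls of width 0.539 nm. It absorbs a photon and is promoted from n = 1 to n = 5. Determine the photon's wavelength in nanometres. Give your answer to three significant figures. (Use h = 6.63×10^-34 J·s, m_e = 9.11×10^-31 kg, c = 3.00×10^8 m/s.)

E_1 = h²/(8m_eL²) = 2.076×10^-19 J, so ΔE = (5² − 1²)E_1 = 4.982×10^-18 J.
λ = hc/ΔE = (6.63×10^-34·3.00×10^8)/4.982×10^-18 = 3.99×10^-8 m = 39.9 nm.

λ = 39.9 nm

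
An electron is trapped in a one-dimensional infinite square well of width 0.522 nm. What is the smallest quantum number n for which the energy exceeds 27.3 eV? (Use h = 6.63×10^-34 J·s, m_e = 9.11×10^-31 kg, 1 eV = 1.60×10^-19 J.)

E_1 = h²/(8m_eL²) = 2.213×10^-19 J = 1.383 eV.
Need n² > 27.3/1.383 = 19.74, i.e. n > 4.443.
The smallest integer satisfying this is n = 5.

n = 5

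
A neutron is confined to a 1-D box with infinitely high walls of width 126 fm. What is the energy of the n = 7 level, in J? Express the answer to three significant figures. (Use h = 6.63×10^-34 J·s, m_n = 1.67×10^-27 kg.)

For an infinite well E_n = n²h²/(8m_nL²), so E_1 = h²/(8m_nL²) = (6.63×10^-34)²/(8·1.67×10^-27·(1.26×10^-13 m)²) = 2.072×10^-15 J.
Then E_7 = 7²·E_1 = 49·2.072×10^-15 J = 1.02×10^-13 J.

E_7 = 1.02×10^-13 J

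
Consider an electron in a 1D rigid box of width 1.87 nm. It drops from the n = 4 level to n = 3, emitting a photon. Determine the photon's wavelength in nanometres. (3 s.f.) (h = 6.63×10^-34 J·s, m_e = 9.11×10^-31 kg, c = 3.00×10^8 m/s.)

λ = 1.65×10^3 nm

E_1 = h²/(8m_eL²) = 1.725×10^-20 J, so ΔE = (4² − 3²)E_1 = 1.208×10^-19 J.
λ = hc/ΔE = (6.63×10^-34·3.00×10^8)/1.208×10^-19 = 1.65×10^-6 m = 1.65×10^3 nm.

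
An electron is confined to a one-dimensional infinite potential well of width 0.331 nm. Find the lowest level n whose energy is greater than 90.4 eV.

n = 6

E_1 = h²/(8m_eL²) = 5.499×10^-19 J = 3.433 eV.
Need n² > 90.4/3.433 = 26.33, i.e. n > 5.131.
The smallest integer satisfying this is n = 6.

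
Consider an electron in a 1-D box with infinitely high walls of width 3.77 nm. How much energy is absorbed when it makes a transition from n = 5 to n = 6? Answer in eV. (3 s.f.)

|ΔE| = 0.291 eV

E_1 = h²/(8m_eL²) = 4.239×10^-21 J.
|ΔE| = |5² − 6²|·E_1 = 11·4.239×10^-21 J = 4.663×10^-20 J = 0.291 eV.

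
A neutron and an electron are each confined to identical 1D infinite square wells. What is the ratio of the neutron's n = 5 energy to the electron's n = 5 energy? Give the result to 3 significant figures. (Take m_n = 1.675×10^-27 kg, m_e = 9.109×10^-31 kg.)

E_n ∝ 1/m at fixed n and L, so the ratio is m_e/m_n = 9.109×10^-31/1.675×10^-27 = 5.44×10^-4.

5.44×10^-4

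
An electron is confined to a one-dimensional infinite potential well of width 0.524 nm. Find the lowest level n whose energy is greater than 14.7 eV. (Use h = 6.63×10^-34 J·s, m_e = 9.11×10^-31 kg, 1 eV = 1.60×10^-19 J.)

E_1 = h²/(8m_eL²) = 2.197×10^-19 J = 1.373 eV.
Need n² > 14.7/1.373 = 10.71, i.e. n > 3.273.
The smallest integer satisfying this is n = 4.

n = 4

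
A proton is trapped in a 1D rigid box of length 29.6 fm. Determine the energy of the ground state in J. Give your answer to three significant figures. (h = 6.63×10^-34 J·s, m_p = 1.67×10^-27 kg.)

E_1 = 3.76×10^-14 J

For an infinite well E_n = n²h²/(8m_pL²), so E_1 = h²/(8m_pL²) = (6.63×10^-34)²/(8·1.67×10^-27·(2.96×10^-14 m)²) = 3.755×10^-14 J.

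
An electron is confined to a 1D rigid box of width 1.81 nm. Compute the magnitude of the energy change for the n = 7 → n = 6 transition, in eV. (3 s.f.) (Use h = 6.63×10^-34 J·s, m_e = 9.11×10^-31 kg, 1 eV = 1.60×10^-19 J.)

|ΔE| = 1.50 eV

E_1 = h²/(8m_eL²) = 1.841×10^-20 J.
|ΔE| = |7² − 6²|·E_1 = 13·1.841×10^-20 J = 2.393×10^-19 J = 1.50 eV.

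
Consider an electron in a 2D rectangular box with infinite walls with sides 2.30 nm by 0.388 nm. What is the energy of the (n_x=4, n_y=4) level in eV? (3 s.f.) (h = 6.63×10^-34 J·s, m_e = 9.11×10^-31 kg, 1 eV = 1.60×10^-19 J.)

For a 2D rectangular well E = (h²/8m_e)·Σ n_i²/L_i² = (6.63×10^-34)²/(8·9.11×10^-31) · [4²/(2.30 nm)² + 4²/(0.388 nm)²].
Evaluating gives E = 6.593×10^-18 J = 41.2 eV.

E = 41.2 eV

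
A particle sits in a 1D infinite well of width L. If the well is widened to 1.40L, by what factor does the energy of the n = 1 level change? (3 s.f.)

0.510

E_n ∝ 1/L², so the energy scales by 1/1.40² = 0.510.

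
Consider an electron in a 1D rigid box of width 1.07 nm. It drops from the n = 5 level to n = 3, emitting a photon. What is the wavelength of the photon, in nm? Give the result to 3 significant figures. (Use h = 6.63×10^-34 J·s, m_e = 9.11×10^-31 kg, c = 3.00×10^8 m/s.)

E_1 = h²/(8m_eL²) = 5.268×10^-20 J, so ΔE = (5² − 3²)E_1 = 8.429×10^-19 J.
λ = hc/ΔE = (6.63×10^-34·3.00×10^8)/8.429×10^-19 = 2.36×10^-7 m = 236 nm.

λ = 236 nm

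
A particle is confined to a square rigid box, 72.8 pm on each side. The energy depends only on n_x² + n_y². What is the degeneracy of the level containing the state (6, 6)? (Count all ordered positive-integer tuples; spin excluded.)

degeneracy = 1

The level has n_x² + n_y² = 72. The ordered positive-integer solutions are (6, 6).
That gives 1 state.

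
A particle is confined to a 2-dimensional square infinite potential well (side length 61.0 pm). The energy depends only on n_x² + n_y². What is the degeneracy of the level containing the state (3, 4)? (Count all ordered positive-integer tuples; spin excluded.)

degeneracy = 2

The level has n_x² + n_y² = 25. The ordered positive-integer solutions are (3, 4), (4, 3).
That gives 2 states.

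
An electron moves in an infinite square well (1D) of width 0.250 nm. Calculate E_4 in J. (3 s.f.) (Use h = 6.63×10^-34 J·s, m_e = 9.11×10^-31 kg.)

E_4 = 1.54×10^-17 J

For an infinite well E_n = n²h²/(8m_eL²), so E_1 = h²/(8m_eL²) = (6.63×10^-34)²/(8·9.11×10^-31·(2.50×10^-10 m)²) = 9.650×10^-19 J.
Then E_4 = 4²·E_1 = 16·9.650×10^-19 J = 1.54×10^-17 J.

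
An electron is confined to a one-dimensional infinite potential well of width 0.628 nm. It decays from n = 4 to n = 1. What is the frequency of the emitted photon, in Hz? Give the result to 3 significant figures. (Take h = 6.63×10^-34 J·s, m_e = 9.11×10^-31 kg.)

f = 3.46×10^15 Hz

E_1 = h²/(8m_eL²) = 1.529×10^-19 J and ΔE = (4² − 1²)E_1 = 2.293×10^-18 J.
f = ΔE/h = 2.293×10^-18/6.63×10^-34 = 3.46×10^15 Hz.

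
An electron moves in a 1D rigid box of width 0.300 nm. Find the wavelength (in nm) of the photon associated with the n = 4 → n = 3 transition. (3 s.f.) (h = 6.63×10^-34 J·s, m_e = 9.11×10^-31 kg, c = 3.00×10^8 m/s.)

λ = 42.4 nm

E_1 = h²/(8m_eL²) = 6.702×10^-19 J, so ΔE = (4² − 3²)E_1 = 4.691×10^-18 J.
λ = hc/ΔE = (6.63×10^-34·3.00×10^8)/4.691×10^-18 = 4.24×10^-8 m = 42.4 nm.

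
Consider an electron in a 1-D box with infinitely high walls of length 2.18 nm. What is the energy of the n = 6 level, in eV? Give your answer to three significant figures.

E_6 = 2.85 eV

For an infinite well E_n = n²h²/(8m_eL²), so E_1 = h²/(8m_eL²) = (6.626×10^-34)²/(8·9.109×10^-31·(2.18×10^-9 m)²) = 1.268×10^-20 J.
Then E_6 = 6²·E_1 = 36·1.268×10^-20 J = 4.565×10^-19 J.
Converting, E_6 = 4.565×10^-19 J / (1.602×10^-19 J/eV) = 2.85 eV.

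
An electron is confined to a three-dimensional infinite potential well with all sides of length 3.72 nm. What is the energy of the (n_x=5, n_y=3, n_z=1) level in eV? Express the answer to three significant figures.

For a 3D rectangular well E = (h²/8m_e)·Σ n_i²/L_i² = (6.626×10^-34)²/(8·9.109×10^-31) · [5²/(3.72 nm)² + 3²/(3.72 nm)² + 1²/(3.72 nm)²].
Evaluating gives E = 1.524×10^-19 J = 0.951 eV.

E = 0.951 eV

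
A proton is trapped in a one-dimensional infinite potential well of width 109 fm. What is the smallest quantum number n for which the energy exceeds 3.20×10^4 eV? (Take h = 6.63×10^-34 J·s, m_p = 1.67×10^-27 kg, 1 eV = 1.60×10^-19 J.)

E_1 = h²/(8m_pL²) = 2.769×10^-15 J = 1.731×10^4 eV.
Need n² > 3.20×10^4/1.731×10^4 = 1.849, i.e. n > 1.360.
The smallest integer satisfying this is n = 2.

n = 2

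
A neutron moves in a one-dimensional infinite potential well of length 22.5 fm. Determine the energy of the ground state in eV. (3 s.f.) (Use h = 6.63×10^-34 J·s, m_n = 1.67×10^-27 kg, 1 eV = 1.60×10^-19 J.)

For an infinite well E_n = n²h²/(8m_nL²), so E_1 = h²/(8m_nL²) = (6.63×10^-34)²/(8·1.67×10^-27·(2.25×10^-14 m)²) = 6.499×10^-14 J.
Converting, E_1 = 6.499×10^-14 J / (1.60×10^-19 J/eV) = 4.06×10^5 eV.

E_1 = 4.06×10^5 eV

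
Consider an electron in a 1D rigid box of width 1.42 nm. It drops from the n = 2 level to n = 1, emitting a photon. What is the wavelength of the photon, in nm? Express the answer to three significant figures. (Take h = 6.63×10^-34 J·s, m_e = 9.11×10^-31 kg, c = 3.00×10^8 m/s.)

E_1 = h²/(8m_eL²) = 2.991×10^-20 J, so ΔE = (2² − 1²)E_1 = 8.973×10^-20 J.
λ = hc/ΔE = (6.63×10^-34·3.00×10^8)/8.973×10^-20 = 2.22×10^-6 m = 2.22×10^3 nm.

λ = 2.22×10^3 nm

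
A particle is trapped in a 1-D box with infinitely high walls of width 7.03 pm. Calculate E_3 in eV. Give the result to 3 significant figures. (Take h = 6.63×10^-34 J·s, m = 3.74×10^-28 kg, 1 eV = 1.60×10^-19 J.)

For an infinite well E_n = n²h²/(8mL²), so E_1 = h²/(8mL²) = (6.63×10^-34)²/(8·3.74×10^-28·(7.03×10^-12 m)²) = 2.973×10^-18 J.
Then E_3 = 3²·E_1 = 9·2.973×10^-18 J = 2.676×10^-17 J.
Converting, E_3 = 2.676×10^-17 J / (1.60×10^-19 J/eV) = 167 eV.

E_3 = 167 eV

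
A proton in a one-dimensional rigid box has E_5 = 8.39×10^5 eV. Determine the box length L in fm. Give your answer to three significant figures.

From E_n = n²h²/(8m_pL²), L = n·h/√(8m_pE_n).
E_5 = 8.39×10^5 eV = 1.344×10^-13 J, so L = 5·6.626×10^-34/√(8·1.673×10^-27·1.344×10^-13) = 7.81×10^-14 m = 78.1 fm.

L = 78.1 fm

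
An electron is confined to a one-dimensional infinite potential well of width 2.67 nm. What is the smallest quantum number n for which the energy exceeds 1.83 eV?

n = 6

E_1 = h²/(8m_eL²) = 8.451×10^-21 J = 0.05275 eV.
Need n² > 1.83/0.05275 = 34.69, i.e. n > 5.890.
The smallest integer satisfying this is n = 6.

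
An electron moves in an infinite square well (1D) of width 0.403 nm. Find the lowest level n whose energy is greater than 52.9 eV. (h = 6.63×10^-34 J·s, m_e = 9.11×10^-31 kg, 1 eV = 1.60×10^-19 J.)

E_1 = h²/(8m_eL²) = 3.714×10^-19 J = 2.321 eV.
Need n² > 52.9/2.321 = 22.79, i.e. n > 4.774.
The smallest integer satisfying this is n = 5.

n = 5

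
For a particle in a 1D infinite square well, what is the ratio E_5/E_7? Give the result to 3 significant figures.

0.510

E_n ∝ n², so E_5/E_7 = 5²/7² = 25/49 = 0.510.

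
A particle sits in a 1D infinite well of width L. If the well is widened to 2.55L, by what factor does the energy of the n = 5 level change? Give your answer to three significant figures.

E_n ∝ 1/L², so the energy scales by 1/2.55² = 0.154.

0.154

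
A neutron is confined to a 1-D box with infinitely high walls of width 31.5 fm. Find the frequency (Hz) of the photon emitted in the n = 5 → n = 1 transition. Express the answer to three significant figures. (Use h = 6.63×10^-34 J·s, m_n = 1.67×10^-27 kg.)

f = 1.20×10^21 Hz

E_1 = h²/(8m_nL²) = 3.316×10^-14 J and ΔE = (5² − 1²)E_1 = 7.958×10^-13 J.
f = ΔE/h = 7.958×10^-13/6.63×10^-34 = 1.20×10^21 Hz.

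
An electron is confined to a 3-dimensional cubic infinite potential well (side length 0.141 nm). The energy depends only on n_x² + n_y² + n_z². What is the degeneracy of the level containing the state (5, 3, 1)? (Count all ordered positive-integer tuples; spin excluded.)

degeneracy = 6

The level has n_x² + n_y² + n_z² = 35. The ordered positive-integer solutions are (1, 3, 5), (1, 5, 3), (3, 1, 5), (3, 5, 1), (5, 1, 3), (5, 3, 1).
That gives 6 states.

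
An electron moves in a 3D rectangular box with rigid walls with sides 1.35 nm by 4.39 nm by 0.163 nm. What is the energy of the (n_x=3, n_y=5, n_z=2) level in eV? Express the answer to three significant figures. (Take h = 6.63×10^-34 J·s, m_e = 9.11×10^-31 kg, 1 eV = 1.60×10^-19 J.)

E = 59.1 eV

For a 3D rectangular well E = (h²/8m_e)·Σ n_i²/L_i² = (6.63×10^-34)²/(8·9.11×10^-31) · [3²/(1.35 nm)² + 5²/(4.39 nm)² + 2²/(0.163 nm)²].
Evaluating gives E = 9.456×10^-18 J = 59.1 eV.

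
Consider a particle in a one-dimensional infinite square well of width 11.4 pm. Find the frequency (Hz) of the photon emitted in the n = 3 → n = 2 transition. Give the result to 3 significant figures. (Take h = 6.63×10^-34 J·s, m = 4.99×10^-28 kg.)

f = 6.39×10^15 Hz

E_1 = h²/(8mL²) = 8.473×10^-19 J and ΔE = (3² − 2²)E_1 = 4.236×10^-18 J.
f = ΔE/h = 4.236×10^-18/6.63×10^-34 = 6.39×10^15 Hz.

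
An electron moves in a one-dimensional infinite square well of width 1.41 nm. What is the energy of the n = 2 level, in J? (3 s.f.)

E_2 = 1.21×10^-19 J

For an infinite well E_n = n²h²/(8m_eL²), so E_1 = h²/(8m_eL²) = (6.626×10^-34)²/(8·9.109×10^-31·(1.41×10^-9 m)²) = 3.030×10^-20 J.
Then E_2 = 2²·E_1 = 4·3.030×10^-20 J = 1.21×10^-19 J.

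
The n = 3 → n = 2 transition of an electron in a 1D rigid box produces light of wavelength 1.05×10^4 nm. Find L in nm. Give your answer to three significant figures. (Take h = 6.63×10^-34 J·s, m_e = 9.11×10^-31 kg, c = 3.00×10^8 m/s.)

L = 3.99 nm

The photon carries ΔE = hc/λ = 6.63×10^-34·3.00×10^8/1.05×10^-5 m = 1.894×10^-20 J.
Since ΔE = (3² − 2²)E_1, E_1 = 3.788×10^-21 J, and L = h/√(8m_eE_1) = 3.99×10^-9 m = 3.99 nm.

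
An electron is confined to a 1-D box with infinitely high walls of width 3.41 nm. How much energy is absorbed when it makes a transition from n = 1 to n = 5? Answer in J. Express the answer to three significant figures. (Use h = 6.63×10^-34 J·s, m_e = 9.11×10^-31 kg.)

E_1 = h²/(8m_eL²) = 5.187×10^-21 J.
|ΔE| = |1² − 5²|·E_1 = 24·5.187×10^-21 J = 1.24×10^-19 J.

|ΔE| = 1.24×10^-19 J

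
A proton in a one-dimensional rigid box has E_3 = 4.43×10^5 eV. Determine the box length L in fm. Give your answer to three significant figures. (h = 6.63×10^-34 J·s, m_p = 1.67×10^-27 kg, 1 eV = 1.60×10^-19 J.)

From E_n = n²h²/(8m_pL²), L = n·h/√(8m_pE_n).
E_3 = 4.43×10^5 eV = 7.088×10^-14 J, so L = 3·6.63×10^-34/√(8·1.67×10^-27·7.088×10^-14) = 6.46×10^-14 m = 64.6 fm.

L = 64.6 fm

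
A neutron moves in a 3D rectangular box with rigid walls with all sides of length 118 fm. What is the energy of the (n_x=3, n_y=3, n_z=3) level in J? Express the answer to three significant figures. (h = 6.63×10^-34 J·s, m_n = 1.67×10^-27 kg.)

E = 6.38×10^-14 J

For a 3D rectangular well E = (h²/8m_n)·Σ n_i²/L_i² = (6.63×10^-34)²/(8·1.67×10^-27) · [3²/(118 fm)² + 3²/(118 fm)² + 3²/(118 fm)²].
Evaluating gives E = 6.38×10^-14 J.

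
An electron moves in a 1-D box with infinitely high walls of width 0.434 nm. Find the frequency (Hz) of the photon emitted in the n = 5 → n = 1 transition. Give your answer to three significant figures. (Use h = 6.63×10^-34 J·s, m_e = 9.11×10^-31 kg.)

f = 1.16×10^16 Hz

E_1 = h²/(8m_eL²) = 3.202×10^-19 J and ΔE = (5² − 1²)E_1 = 7.685×10^-18 J.
f = ΔE/h = 7.685×10^-18/6.63×10^-34 = 1.16×10^16 Hz.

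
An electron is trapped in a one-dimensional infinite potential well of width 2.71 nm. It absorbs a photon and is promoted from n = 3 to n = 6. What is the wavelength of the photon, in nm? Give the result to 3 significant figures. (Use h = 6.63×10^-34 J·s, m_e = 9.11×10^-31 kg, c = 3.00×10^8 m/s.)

λ = 897 nm

E_1 = h²/(8m_eL²) = 8.213×10^-21 J, so ΔE = (6² − 3²)E_1 = 2.218×10^-19 J.
λ = hc/ΔE = (6.63×10^-34·3.00×10^8)/2.218×10^-19 = 8.97×10^-7 m = 897 nm.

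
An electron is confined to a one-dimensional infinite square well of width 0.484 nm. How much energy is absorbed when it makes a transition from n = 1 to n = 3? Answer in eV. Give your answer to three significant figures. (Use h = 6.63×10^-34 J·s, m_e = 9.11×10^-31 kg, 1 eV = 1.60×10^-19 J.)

|ΔE| = 12.9 eV

E_1 = h²/(8m_eL²) = 2.575×10^-19 J.
|ΔE| = |1² − 3²|·E_1 = 8·2.575×10^-19 J = 2.060×10^-18 J = 12.9 eV.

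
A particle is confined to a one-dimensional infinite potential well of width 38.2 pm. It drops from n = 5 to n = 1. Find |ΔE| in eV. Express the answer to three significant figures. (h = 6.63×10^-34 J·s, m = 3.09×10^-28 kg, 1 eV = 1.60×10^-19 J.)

|ΔE| = 18.3 eV

E_1 = h²/(8mL²) = 1.219×10^-19 J.
|ΔE| = |5² − 1²|·E_1 = 24·1.219×10^-19 J = 2.926×10^-18 J = 18.3 eV.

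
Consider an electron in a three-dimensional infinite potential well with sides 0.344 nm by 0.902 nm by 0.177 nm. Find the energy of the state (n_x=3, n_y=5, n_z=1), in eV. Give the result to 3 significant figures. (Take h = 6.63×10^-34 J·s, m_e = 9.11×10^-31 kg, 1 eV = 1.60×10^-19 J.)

E = 52.3 eV

For a 3D rectangular well E = (h²/8m_e)·Σ n_i²/L_i² = (6.63×10^-34)²/(8·9.11×10^-31) · [3²/(0.344 nm)² + 5²/(0.902 nm)² + 1²/(0.177 nm)²].
Evaluating gives E = 8.366×10^-18 J = 52.3 eV.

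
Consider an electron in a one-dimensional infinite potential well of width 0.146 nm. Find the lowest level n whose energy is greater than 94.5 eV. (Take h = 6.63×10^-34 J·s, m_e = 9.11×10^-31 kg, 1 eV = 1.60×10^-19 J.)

E_1 = h²/(8m_eL²) = 2.830×10^-18 J = 17.69 eV.
Need n² > 94.5/17.69 = 5.342, i.e. n > 2.311.
The smallest integer satisfying this is n = 3.

n = 3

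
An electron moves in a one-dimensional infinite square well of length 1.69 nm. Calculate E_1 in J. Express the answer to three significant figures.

E_1 = 2.11×10^-20 J

For an infinite well E_n = n²h²/(8m_eL²), so E_1 = h²/(8m_eL²) = (6.626×10^-34)²/(8·9.109×10^-31·(1.69×10^-9 m)²) = 2.109×10^-20 J.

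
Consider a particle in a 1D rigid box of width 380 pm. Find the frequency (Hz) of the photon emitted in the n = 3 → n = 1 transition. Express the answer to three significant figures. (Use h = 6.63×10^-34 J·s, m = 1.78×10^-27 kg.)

E_1 = h²/(8mL²) = 2.138×10^-22 J and ΔE = (3² − 1²)E_1 = 1.710×10^-21 J.
f = ΔE/h = 1.710×10^-21/6.63×10^-34 = 2.58×10^12 Hz.

f = 2.58×10^12 Hz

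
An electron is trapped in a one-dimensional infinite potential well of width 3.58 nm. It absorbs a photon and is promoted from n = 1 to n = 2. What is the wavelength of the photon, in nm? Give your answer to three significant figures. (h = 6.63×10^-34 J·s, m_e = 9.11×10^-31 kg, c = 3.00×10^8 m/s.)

λ = 1.41×10^4 nm

E_1 = h²/(8m_eL²) = 4.706×10^-21 J, so ΔE = (2² − 1²)E_1 = 1.412×10^-20 J.
λ = hc/ΔE = (6.63×10^-34·3.00×10^8)/1.412×10^-20 = 1.41×10^-5 m = 1.41×10^4 nm.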